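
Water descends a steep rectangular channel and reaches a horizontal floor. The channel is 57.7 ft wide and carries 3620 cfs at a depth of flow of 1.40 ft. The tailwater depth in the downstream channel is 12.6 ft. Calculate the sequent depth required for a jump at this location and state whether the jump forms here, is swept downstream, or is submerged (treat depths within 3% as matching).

q = Q/b = 3620/57.7 = 62.7 ft²/s; V₁ = q/y₁ = 44.8 ft/s. Fr₁ = V₁/√(g·y₁) = 6.67.
Bélanger equation: y₂/y₁ = ½[√(1 + 8Fr₁²) − 1] = ½[√357.4 − 1] = 8.95.
y₂ = 8.95 × 1.40 = 12.5 ft.
Tailwater y_tw = 12.6 ft: y_tw ≈ y₂, so the jump forms here.

y₂ = 12.5 ft; the jump forms here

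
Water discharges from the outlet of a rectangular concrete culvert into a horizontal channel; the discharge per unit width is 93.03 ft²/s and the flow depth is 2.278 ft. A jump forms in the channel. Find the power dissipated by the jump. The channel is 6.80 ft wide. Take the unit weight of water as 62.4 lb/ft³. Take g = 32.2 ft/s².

P = 951.0 hp

V₁ = q/y₁ = 93.03/2.278 = 40.84 ft/s. Fr₁ = V₁/√(g·y₁) = 40.84/√(32.2×2.278) = 4.768.
Bélanger equation: y₂/y₁ = ½[√(1 + 8Fr₁²) − 1] = ½[√182.89 − 1] = 6.262.
y₂ = 6.262 × 2.278 = 14.26 ft.
Head loss: ΔE = (y₂ − y₁)³/(4y₁y₂) = (14.26 − 2.278)³/(4×2.278×14.26) = 1722/130.0 = 13.25 ft.
Q = q·b = 93.03 × 6.80 = 632.6 cfs. P = γ·Q·ΔE/550 = 62.4 × 632.6 × 13.25 / 550 = 951.0 hp.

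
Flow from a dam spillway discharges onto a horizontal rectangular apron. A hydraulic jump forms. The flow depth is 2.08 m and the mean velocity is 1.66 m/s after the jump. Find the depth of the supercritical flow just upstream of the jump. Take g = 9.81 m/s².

Fr₂ = V₂/√(g·y₂) = 1.66/√(9.81×2.08) = 0.367.
Applying the sequent-depth relation in reverse, y₁/y₂ = ½[√(1 + 8Fr₂²) − 1] = ½[√2.080 − 1] = 0.221.
y₁ = 0.221 × 2.08 = 0.460 m.

y₁ = 0.460 m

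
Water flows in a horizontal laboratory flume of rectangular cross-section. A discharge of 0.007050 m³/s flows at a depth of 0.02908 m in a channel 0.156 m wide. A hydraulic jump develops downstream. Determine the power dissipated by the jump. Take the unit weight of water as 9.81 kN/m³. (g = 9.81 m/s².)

P = 0.002553 kW

q = Q/b = 0.007050/0.156 = 0.04519 m²/s; V₁ = q/y₁ = 1.554 m/s. Fr₁ = V₁/√(g·y₁) = 2.910.
Conjugate-depth relation: y₂/y₁ = ½[√(1 + 8Fr₁²) − 1] = ½[√68.728 − 1] = 3.645.
y₂ = 3.645 × 0.02908 = 0.1060 m.
V₂ = q/y₂ = 0.04519/0.1060 = 0.4263 m/s. E₁ = y₁ + V₁²/2g = 0.1522 m; E₂ = y₂ + V₂²/2g = 0.1153 m. ΔE = E₁ − E₂ = 0.03691 m.
P = γ·Q·ΔE = 9.81 × 0.007050 × 0.03691 = 0.002553 kW.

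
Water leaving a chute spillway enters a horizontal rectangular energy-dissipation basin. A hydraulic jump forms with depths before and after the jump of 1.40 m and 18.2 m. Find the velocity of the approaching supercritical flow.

For a rectangular channel the momentum equation gives q² = ½·g·y₁·y₂·(y₁ + y₂) = ½×9.81×1.40×18.2×19.6 = 2450.
q = √2450 = 49.5 m²/s.
V₁ = q/y₁ = 49.5/1.40 = 35.4 m/s.

V₁ = 35.4 m/s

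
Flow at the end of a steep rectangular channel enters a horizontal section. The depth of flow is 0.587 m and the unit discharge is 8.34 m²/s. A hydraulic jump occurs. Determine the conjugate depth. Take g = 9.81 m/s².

y₂ = 4.63 m

V₁ = q/y₁ = 8.34/0.587 = 14.2 m/s. Fr₁ = V₁/√(g·y₁) = 14.2/√(9.81×0.587) = 5.92.
Conjugate-depth relation: y₂/y₁ = ½[√(1 + 8Fr₁²) − 1] = ½[√281.4 − 1] = 7.89.
y₂ = 7.89 × 0.587 = 4.63 m.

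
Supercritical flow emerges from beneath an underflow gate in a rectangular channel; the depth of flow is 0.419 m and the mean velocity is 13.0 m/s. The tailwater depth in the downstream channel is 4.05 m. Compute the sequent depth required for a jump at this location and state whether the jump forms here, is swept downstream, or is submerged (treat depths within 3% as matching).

y₂ = 3.60 m; the jump is submerged

Fr₁ = V₁/√(g·y₁) = 13.0/√(9.81×0.419) = 6.41.
From the momentum equation for a rectangular channel, y₂/y₁ = ½[√(1 + 8Fr₁²) − 1] = ½[√329.9 − 1] = 8.58.
y₂ = 8.58 × 0.419 = 3.60 m.
Tailwater y_tw = 4.05 m: y_tw > y₂, so the jump is submerged.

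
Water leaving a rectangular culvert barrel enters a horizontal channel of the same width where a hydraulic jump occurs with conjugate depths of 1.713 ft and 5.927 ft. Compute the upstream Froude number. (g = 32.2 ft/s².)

For a rectangular channel the momentum equation gives q² = ½·g·y₁·y₂·(y₁ + y₂) = ½×32.2×1.713×5.927×7.640 = 1249.
q = √1249 = 35.34 ft²/s.
V₁ = q/y₁ = 20.63 ft/s; Fr₁ = V₁/√(g·y₁) = 2.778.

Fr₁ = 2.778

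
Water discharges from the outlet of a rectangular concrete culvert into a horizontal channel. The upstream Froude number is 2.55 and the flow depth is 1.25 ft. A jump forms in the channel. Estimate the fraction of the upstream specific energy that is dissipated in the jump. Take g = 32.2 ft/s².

ΔE/E₁ = 0.184 (18.4%)

Fr₁ = 2.55 (given).
Bélanger equation: y₂/y₁ = ½[√(1 + 8Fr₁²) − 1] = ½[√53.02 − 1] = 3.14.
y₂ = 3.14 × 1.25 = 3.93 ft.
E₁ = y₁(1 + Fr₁²/2) = 1.25×(1 + 2.55²/2) = 5.31 ft. ΔE = (y₂ − y₁)³/(4y₁y₂) = 0.976 ft. ΔE/E₁ = 0.976/5.31 = 0.184.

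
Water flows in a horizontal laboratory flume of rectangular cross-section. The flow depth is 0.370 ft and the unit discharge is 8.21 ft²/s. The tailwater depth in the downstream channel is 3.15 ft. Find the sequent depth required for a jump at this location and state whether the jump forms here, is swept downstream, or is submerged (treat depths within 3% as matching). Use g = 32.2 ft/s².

V₁ = q/y₁ = 8.21/0.370 = 22.2 ft/s. Fr₁ = V₁/√(g·y₁) = 22.2/√(32.2×0.370) = 6.43.
By Bélanger, y₂/y₁ = ½[√(1 + 8Fr₁²) − 1] = ½[√331.6 − 1] = 8.61.
y₂ = 8.61 × 0.370 = 3.18 ft.
Tailwater y_tw = 3.15 ft: y_tw ≈ y₂, so the jump forms here.

y₂ = 3.18 ft; the jump forms here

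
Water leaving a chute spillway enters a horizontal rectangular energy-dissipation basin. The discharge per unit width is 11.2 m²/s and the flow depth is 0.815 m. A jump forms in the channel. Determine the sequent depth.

V₁ = q/y₁ = 11.2/0.815 = 13.7 m/s. Fr₁ = V₁/√(g·y₁) = 13.7/√(9.81×0.815) = 4.86.
Sequent-depth ratio: y₂/y₁ = ½[√(1 + 8Fr₁²) − 1] = ½[√190.0 − 1] = 6.39.
y₂ = 6.39 × 0.815 = 5.21 m.

y₂ = 5.21 m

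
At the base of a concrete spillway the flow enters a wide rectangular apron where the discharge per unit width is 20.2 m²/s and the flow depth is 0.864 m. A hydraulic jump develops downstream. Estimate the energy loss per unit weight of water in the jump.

ΔE = 19.1 m

V₁ = q/y₁ = 20.2/0.864 = 23.4 m/s. Fr₁ = V₁/√(g·y₁) = 23.4/√(9.81×0.864) = 8.03.
By Bélanger, y₂/y₁ = ½[√(1 + 8Fr₁²) − 1] = ½[√516.9 − 1] = 10.9.
y₂ = 10.9 × 0.864 = 9.39 m.
V₂ = q/y₂ = 20.2/9.39 = 2.15 m/s. E₁ = y₁ + V₁²/2g = 28.7 m; E₂ = y₂ + V₂²/2g = 9.63 m. ΔE = E₁ − E₂ = 19.1 m.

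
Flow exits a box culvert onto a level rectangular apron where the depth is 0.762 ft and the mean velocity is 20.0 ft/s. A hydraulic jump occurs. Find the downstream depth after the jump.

Fr₁ = V₁/√(g·y₁) = 20.0/√(32.2×0.762) = 4.04.
Sequent-depth ratio: y₂/y₁ = ½[√(1 + 8Fr₁²) − 1] = ½[√131.4 − 1] = 5.23.
y₂ = 5.23 × 0.762 = 3.99 ft.

y₂ = 3.99 ft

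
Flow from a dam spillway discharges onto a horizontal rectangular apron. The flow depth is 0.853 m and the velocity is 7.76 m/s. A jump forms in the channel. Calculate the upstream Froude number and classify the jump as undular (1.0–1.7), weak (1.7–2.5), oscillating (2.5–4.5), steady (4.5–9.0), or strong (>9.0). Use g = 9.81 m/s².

Fr₁ = V₁/√(g·y₁) = 7.76/√(9.81×0.853) = 2.68.
Fr₁ = 2.68 lies in the oscillating range.

Fr₁ = 2.68; oscillating jump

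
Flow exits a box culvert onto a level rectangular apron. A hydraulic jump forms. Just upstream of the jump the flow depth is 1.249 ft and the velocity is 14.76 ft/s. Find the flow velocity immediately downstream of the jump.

Fr₁ = V₁/√(g·y₁) = 14.76/√(32.2×1.249) = 2.327.
Sequent-depth ratio: y₂/y₁ = ½[√(1 + 8Fr₁²) − 1] = ½[√44.336 − 1] = 2.829.
y₂ = 2.829 × 1.249 = 3.534 ft.
q = V₁·y₁ = 14.76 × 1.249 = 18.44 ft²/s.
V₂ = q/y₂ = 18.44/3.534 = 5.217 ft/s.

V₂ = 5.217 ft/s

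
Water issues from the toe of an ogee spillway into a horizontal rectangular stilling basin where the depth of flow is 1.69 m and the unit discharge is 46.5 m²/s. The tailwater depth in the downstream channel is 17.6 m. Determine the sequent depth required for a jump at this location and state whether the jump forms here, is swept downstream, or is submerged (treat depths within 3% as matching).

V₁ = q/y₁ = 46.5/1.69 = 27.5 m/s. Fr₁ = V₁/√(g·y₁) = 27.5/√(9.81×1.69) = 6.76.
Sequent-depth ratio: y₂/y₁ = ½[√(1 + 8Fr₁²) − 1] = ½[√366.3 − 1] = 9.07.
y₂ = 9.07 × 1.69 = 15.3 m.
Tailwater y_tw = 17.6 m: y_tw > y₂, so the jump is submerged.

y₂ = 15.3 m; the jump is submerged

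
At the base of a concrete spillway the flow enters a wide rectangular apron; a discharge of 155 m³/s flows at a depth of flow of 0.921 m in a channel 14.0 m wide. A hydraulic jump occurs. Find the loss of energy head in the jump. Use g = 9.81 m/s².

ΔE = 3.24 m

q = Q/b = 155/14.0 = 11.1 m²/s; V₁ = q/y₁ = 12.0 m/s. Fr₁ = V₁/√(g·y₁) = 4.00.
Bélanger equation: y₂/y₁ = ½[√(1 + 8Fr₁²) − 1] = ½[√129.0 − 1] = 5.18.
y₂ = 5.18 × 0.921 = 4.77 m.
Head loss: ΔE = (y₂ − y₁)³/(4y₁y₂) = (4.77 − 0.921)³/(4×0.921×4.77) = 57.0/17.6 = 3.24 m.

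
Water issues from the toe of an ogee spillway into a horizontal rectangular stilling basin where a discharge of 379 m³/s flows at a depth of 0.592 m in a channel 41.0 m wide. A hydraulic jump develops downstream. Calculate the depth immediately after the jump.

y₂ = 5.14 m

q = Q/b = 379/41.0 = 9.24 m²/s; V₁ = q/y₁ = 15.6 m/s. Fr₁ = V₁/√(g·y₁) = 6.48.
From the momentum equation for a rectangular channel, y₂/y₁ = ½[√(1 + 8Fr₁²) − 1] = ½[√336.9 − 1] = 8.68.
y₂ = 8.68 × 0.592 = 5.14 m.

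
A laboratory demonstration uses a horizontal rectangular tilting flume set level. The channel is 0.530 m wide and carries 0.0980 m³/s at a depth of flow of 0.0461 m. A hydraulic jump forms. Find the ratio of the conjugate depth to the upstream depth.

y₂/y₁ = 7.95

q = Q/b = 0.0980/0.530 = 0.185 m²/s; V₁ = q/y₁ = 4.01 m/s. Fr₁ = V₁/√(g·y₁) = 5.96.
Conjugate-depth relation: y₂/y₁ = ½[√(1 + 8Fr₁²) − 1] = ½[√285.6 − 1] = 7.95.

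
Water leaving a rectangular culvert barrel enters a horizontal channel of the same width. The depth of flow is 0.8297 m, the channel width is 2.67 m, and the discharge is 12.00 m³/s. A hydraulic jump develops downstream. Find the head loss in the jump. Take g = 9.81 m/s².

q = Q/b = 12.00/2.67 = 4.494 m²/s; V₁ = q/y₁ = 5.417 m/s. Fr₁ = V₁/√(g·y₁) = 1.899.
Bélanger equation: y₂/y₁ = ½[√(1 + 8Fr₁²) − 1] = ½[√29.840 − 1] = 2.231.
y₂ = 2.231 × 0.8297 = 1.851 m.
V₂ = q/y₂ = 4.494/1.851 = 2.428 m/s. E₁ = y₁ + V₁²/2g = 2.325 m; E₂ = y₂ + V₂²/2g = 2.152 m. ΔE = E₁ − E₂ = 0.1735 m.

ΔE = 0.1735 m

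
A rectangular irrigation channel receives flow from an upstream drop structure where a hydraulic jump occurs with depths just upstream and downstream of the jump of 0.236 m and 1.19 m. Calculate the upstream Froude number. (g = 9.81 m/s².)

Fr₁ = 3.90

For a rectangular channel the momentum equation gives q² = ½·g·y₁·y₂·(y₁ + y₂) = ½×9.81×0.236×1.19×1.43 = 1.96.
q = √1.96 = 1.40 m²/s.
V₁ = q/y₁ = 5.94 m/s; Fr₁ = V₁/√(g·y₁) = 3.90.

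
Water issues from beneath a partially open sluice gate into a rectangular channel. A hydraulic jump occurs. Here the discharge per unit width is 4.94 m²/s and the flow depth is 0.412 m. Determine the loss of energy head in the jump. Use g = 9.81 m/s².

V₁ = q/y₁ = 4.94/0.412 = 12.0 m/s. Fr₁ = V₁/√(g·y₁) = 12.0/√(9.81×0.412) = 5.96.
Conjugate-depth relation: y₂/y₁ = ½[√(1 + 8Fr₁²) − 1] = ½[√285.6 − 1] = 7.95.
y₂ = 7.95 × 0.412 = 3.28 m.
Head loss: ΔE = (y₂ − y₁)³/(4y₁y₂) = (3.28 − 0.412)³/(4×0.412×3.28) = 23.5/5.40 = 4.35 m.

ΔE = 4.35 m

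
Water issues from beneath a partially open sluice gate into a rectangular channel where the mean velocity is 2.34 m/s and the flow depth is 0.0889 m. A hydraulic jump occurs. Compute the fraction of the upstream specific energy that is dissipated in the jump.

Fr₁ = V₁/√(g·y₁) = 2.34/√(9.81×0.0889) = 2.51.
Bélanger equation: y₂/y₁ = ½[√(1 + 8Fr₁²) − 1] = ½[√51.23 − 1] = 3.08.
y₂ = 3.08 × 0.0889 = 0.274 m.
E₁ = y₁ + V₁²/2g = 0.368 m. ΔE = (y₂ − y₁)³/(4y₁y₂) = 0.0648 m. ΔE/E₁ = 0.0648/0.368 = 0.176.

ΔE/E₁ = 0.176 (17.6%)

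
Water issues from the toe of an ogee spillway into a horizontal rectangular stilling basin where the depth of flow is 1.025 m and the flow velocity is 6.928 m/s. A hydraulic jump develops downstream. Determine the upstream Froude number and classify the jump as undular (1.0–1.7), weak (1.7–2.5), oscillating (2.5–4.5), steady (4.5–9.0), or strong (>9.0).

Fr₁ = V₁/√(g·y₁) = 6.928/√(9.81×1.025) = 2.185.
Fr₁ = 2.185 lies in the weak range.

Fr₁ = 2.185; weak jump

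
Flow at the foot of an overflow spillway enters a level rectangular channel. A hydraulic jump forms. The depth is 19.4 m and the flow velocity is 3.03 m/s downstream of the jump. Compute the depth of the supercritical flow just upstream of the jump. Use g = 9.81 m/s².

y₁ = 1.72 m

Fr₂ = V₂/√(g·y₂) = 3.03/√(9.81×19.4) = 0.220.
The Bélanger relation is symmetric: y₁/y₂ = ½[√(1 + 8Fr₂²) − 1] = ½[√1.386 − 1] = 0.0886.
y₁ = 0.0886 × 19.4 = 1.72 m.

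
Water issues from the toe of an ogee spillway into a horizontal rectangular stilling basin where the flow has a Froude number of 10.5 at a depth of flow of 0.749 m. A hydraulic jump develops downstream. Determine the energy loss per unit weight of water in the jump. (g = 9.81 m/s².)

Fr₁ = 10.5 (given).
Sequent-depth ratio: y₂/y₁ = ½[√(1 + 8Fr₁²) − 1] = ½[√883.0 − 1] = 14.4.
y₂ = 14.4 × 0.749 = 10.8 m.
Head loss: ΔE = (y₂ − y₁)³/(4y₁y₂) = (10.8 − 0.749)³/(4×0.749×10.8) = 1001/32.2 = 31.1 m.

ΔE = 31.1 m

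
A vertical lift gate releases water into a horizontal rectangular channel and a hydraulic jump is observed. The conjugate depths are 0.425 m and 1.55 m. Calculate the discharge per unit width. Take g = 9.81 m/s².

For a rectangular channel the momentum equation gives q² = ½·g·y₁·y₂·(y₁ + y₂) = ½×9.81×0.425×1.55×1.98 = 6.38.
q = √6.38 = 2.53 m²/s.

q = 2.53 m²/s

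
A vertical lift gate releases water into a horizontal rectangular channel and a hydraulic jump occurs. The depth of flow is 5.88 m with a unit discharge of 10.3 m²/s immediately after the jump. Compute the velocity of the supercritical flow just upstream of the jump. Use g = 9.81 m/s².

V₂ = q/y₂ = 10.3/5.88 = 1.75 m/s; Fr₂ = V₂/√(g·y₂) = 0.231.
From the momentum equation (using Fr₂), y₁/y₂ = ½[√(1 + 8Fr₂²) − 1] = ½[√1.426 − 1] = 0.0970.
y₁ = 0.0970 × 5.88 = 0.570 m.
V₁ = q/y₁ = 10.3/0.570 = 18.1 m/s.

V₁ = 18.1 m/s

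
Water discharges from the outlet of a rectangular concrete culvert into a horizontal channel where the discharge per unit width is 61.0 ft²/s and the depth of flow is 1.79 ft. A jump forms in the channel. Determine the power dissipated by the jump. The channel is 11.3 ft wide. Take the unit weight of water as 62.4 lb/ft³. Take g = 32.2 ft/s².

P = 688 hp

V₁ = q/y₁ = 61.0/1.79 = 34.1 ft/s. Fr₁ = V₁/√(g·y₁) = 34.1/√(32.2×1.79) = 4.49.
From the momentum equation for a rectangular channel, y₂/y₁ = ½[√(1 + 8Fr₁²) − 1] = ½[√162.2 − 1] = 5.87.
y₂ = 5.87 × 1.79 = 10.5 ft.
Head loss: ΔE = (y₂ − y₁)³/(4y₁y₂) = (10.5 − 1.79)³/(4×1.79×10.5) = 661/75.2 = 8.80 ft.
Q = q·b = 61.0 × 11.3 = 689 cfs. P = γ·Q·ΔE/550 = 62.4 × 689 × 8.80 / 550 = 688 hp.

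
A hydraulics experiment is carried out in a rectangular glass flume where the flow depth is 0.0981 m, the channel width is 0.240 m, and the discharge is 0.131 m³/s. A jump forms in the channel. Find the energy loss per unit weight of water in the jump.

q = Q/b = 0.131/0.240 = 0.546 m²/s; V₁ = q/y₁ = 5.56 m/s. Fr₁ = V₁/√(g·y₁) = 5.67.
Bélanger equation: y₂/y₁ = ½[√(1 + 8Fr₁²) − 1] = ½[√258.4 − 1] = 7.54.
y₂ = 7.54 × 0.0981 = 0.739 m.
Head loss: ΔE = (y₂ − y₁)³/(4y₁y₂) = (0.739 − 0.0981)³/(4×0.0981×0.739) = 0.264/0.290 = 0.909 m.

ΔE = 0.909 m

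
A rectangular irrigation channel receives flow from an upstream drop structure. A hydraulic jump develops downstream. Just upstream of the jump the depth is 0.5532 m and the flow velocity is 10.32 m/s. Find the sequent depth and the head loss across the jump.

y₂ = 3.200 m; ΔE = 2.619 m

Fr₁ = V₁/√(g·y₁) = 10.32/√(9.81×0.5532) = 4.430.
Conjugate-depth relation: y₂/y₁ = ½[√(1 + 8Fr₁²) − 1] = ½[√158.00 − 1] = 5.785.
y₂ = 5.785 × 0.5532 = 3.200 m.
Head loss: ΔE = (y₂ − y₁)³/(4y₁y₂) = (3.200 − 0.5532)³/(4×0.5532×3.200) = 18.55/7.081 = 2.619 m.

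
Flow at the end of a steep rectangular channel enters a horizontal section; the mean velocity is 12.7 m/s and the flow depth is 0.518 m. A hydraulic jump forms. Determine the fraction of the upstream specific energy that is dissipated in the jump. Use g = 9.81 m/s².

ΔE/E₁ = 0.540 (54.0%)

Fr₁ = V₁/√(g·y₁) = 12.7/√(9.81×0.518) = 5.63.
Sequent-depth ratio: y₂/y₁ = ½[√(1 + 8Fr₁²) − 1] = ½[√254.9 − 1] = 7.48.
y₂ = 7.48 × 0.518 = 3.88 m.
E₁ = y₁ + V₁²/2g = 8.74 m. ΔE = (y₂ − y₁)³/(4y₁y₂) = 4.72 m. ΔE/E₁ = 4.72/8.74 = 0.540.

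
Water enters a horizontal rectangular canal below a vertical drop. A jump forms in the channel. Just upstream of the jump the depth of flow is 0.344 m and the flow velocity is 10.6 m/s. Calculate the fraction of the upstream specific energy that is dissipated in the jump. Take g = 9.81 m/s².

ΔE/E₁ = 0.549 (54.9%)

Fr₁ = V₁/√(g·y₁) = 10.6/√(9.81×0.344) = 5.77.
By Bélanger, y₂/y₁ = ½[√(1 + 8Fr₁²) − 1] = ½[√267.4 − 1] = 7.68.
y₂ = 7.68 × 0.344 = 2.64 m.
E₁ = y₁ + V₁²/2g = 6.07 m. ΔE = (y₂ − y₁)³/(4y₁y₂) = 3.33 m. ΔE/E₁ = 3.33/6.07 = 0.549.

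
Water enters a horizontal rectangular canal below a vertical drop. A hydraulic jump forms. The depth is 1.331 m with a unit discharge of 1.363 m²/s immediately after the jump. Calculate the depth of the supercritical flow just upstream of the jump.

V₂ = q/y₂ = 1.363/1.331 = 1.024 m/s; Fr₂ = V₂/√(g·y₂) = 0.2834.
The Bélanger relation is symmetric: y₁/y₂ = ½[√(1 + 8Fr₂²) − 1] = ½[√1.6425 − 1] = 0.1408.
y₁ = 0.1408 × 1.331 = 0.1874 m.

y₁ = 0.1874 m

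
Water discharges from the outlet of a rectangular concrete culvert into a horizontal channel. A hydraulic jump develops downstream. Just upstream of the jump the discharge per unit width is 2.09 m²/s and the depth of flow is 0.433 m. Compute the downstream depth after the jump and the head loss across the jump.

V₁ = q/y₁ = 2.09/0.433 = 4.83 m/s. Fr₁ = V₁/√(g·y₁) = 4.83/√(9.81×0.433) = 2.34.
Conjugate-depth relation: y₂/y₁ = ½[√(1 + 8Fr₁²) − 1] = ½[√44.88 − 1] = 2.85.
y₂ = 2.85 × 0.433 = 1.23 m.
V₂ = q/y₂ = 2.09/1.23 = 1.69 m/s. E₁ = y₁ + V₁²/2g = 1.62 m; E₂ = y₂ + V₂²/2g = 1.38 m. ΔE = E₁ − E₂ = 0.240 m.

y₂ = 1.23 m; ΔE = 0.240 m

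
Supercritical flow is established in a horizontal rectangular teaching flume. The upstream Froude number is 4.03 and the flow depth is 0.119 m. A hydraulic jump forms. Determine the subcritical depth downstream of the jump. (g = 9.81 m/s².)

y₂ = 0.621 m

Fr₁ = 4.03 (given).
From the momentum equation for a rectangular channel, y₂/y₁ = ½[√(1 + 8Fr₁²) − 1] = ½[√130.9 − 1] = 5.22.
y₂ = 5.22 × 0.119 = 0.621 m.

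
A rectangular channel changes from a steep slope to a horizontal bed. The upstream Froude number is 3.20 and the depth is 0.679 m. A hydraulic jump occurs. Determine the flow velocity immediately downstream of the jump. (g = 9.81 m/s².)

V₂ = 2.04 m/s

Fr₁ = 3.20 (given).
Bélanger equation: y₂/y₁ = ½[√(1 + 8Fr₁²) − 1] = ½[√82.92 − 1] = 4.05.
y₂ = 4.05 × 0.679 = 2.75 m.
V₁ = Fr₁·√(g·y₁) = 3.20×√(9.81×0.679) = 8.26 m/s; q = V₁·y₁ = 5.61 m²/s.
V₂ = q/y₂ = 5.61/2.75 = 2.04 m/s.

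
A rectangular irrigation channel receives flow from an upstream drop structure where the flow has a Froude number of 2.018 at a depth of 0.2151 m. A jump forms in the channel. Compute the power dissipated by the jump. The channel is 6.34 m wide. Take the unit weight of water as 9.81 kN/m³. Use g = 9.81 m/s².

Fr₁ = 2.018 (given).
Conjugate-depth relation: y₂/y₁ = ½[√(1 + 8Fr₁²) − 1] = ½[√33.579 − 1] = 2.397.
y₂ = 2.397 × 0.2151 = 0.5157 m.
Head loss: ΔE = (y₂ − y₁)³/(4y₁y₂) = (0.5157 − 0.2151)³/(4×0.2151×0.5157) = 0.02715/0.4437 = 0.06120 m.
V₁ = Fr₁·√(g·y₁) = 2.018×√(9.81×0.2151) = 2.931 m/s; q = V₁·y₁ = 0.6305 m²/s. Q = q·b = 0.6305 × 6.34 = 3.998 m³/s. P = γ·Q·ΔE = 9.81 × 3.998 × 0.06120 = 2.400 kW.

P = 2.400 kW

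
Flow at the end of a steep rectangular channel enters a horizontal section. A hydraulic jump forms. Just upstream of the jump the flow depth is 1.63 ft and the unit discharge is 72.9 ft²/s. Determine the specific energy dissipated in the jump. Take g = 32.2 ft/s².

V₁ = q/y₁ = 72.9/1.63 = 44.7 ft/s. Fr₁ = V₁/√(g·y₁) = 44.7/√(32.2×1.63) = 6.17.
Conjugate-depth relation: y₂/y₁ = ½[√(1 + 8Fr₁²) − 1] = ½[√305.9 − 1] = 8.24.
y₂ = 8.24 × 1.63 = 13.4 ft.
V₂ = q/y₂ = 72.9/13.4 = 5.42 ft/s. E₁ = y₁ + V₁²/2g = 32.7 ft; E₂ = y₂ + V₂²/2g = 13.9 ft. ΔE = E₁ − E₂ = 18.8 ft.

ΔE = 18.8 ft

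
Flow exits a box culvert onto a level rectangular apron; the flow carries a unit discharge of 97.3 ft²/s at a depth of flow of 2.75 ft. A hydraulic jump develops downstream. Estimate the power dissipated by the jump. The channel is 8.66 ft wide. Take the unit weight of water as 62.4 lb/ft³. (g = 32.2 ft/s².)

P = 769 hp

V₁ = q/y₁ = 97.3/2.75 = 35.4 ft/s. Fr₁ = V₁/√(g·y₁) = 35.4/√(32.2×2.75) = 3.76.
From the momentum equation for a rectangular channel, y₂/y₁ = ½[√(1 + 8Fr₁²) − 1] = ½[√114.1 − 1] = 4.84.
y₂ = 4.84 × 2.75 = 13.3 ft.
V₂ = q/y₂ = 97.3/13.3 = 7.31 ft/s. E₁ = y₁ + V₁²/2g = 22.2 ft; E₂ = y₂ + V₂²/2g = 14.1 ft. ΔE = E₁ − E₂ = 8.05 ft.
Q = q·b = 97.3 × 8.66 = 843 cfs. P = γ·Q·ΔE/550 = 62.4 × 843 × 8.05 / 550 = 769 hp.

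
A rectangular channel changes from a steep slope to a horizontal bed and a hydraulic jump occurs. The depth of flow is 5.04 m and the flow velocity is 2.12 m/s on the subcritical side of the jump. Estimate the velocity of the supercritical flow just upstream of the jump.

V₁ = 13.5 m/s

Fr₂ = V₂/√(g·y₂) = 2.12/√(9.81×5.04) = 0.301.
Since the conjugate-depth ratio holds either way, y₁/y₂ = ½[√(1 + 8Fr₂²) − 1] = ½[√1.727 − 1] = 0.157.
y₁ = 0.157 × 5.04 = 0.792 m.
V₁ = q/y₁ = 10.7/0.792 = 13.5 m/s.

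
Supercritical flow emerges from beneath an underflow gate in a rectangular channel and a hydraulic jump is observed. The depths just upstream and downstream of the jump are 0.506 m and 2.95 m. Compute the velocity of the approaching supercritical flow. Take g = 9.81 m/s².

V₁ = 9.94 m/s

For a rectangular channel the momentum equation gives q² = ½·g·y₁·y₂·(y₁ + y₂) = ½×9.81×0.506×2.95×3.46 = 25.3.
q = √25.3 = 5.03 m²/s.
V₁ = q/y₁ = 5.03/0.506 = 9.94 m/s.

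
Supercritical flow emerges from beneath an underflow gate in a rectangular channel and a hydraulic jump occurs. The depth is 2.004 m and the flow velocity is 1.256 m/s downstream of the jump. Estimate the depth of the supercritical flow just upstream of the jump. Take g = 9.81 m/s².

Fr₂ = V₂/√(g·y₂) = 1.256/√(9.81×2.004) = 0.2833.
Since the conjugate-depth ratio holds either way, y₁/y₂ = ½[√(1 + 8Fr₂²) − 1] = ½[√1.6420 − 1] = 0.1407.
y₁ = 0.1407 × 2.004 = 0.2819 m.

y₁ = 0.2819 m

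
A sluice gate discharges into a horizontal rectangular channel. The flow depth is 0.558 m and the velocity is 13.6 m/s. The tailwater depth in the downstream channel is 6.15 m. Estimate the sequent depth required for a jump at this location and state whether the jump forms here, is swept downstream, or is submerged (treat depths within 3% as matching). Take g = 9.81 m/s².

Fr₁ = V₁/√(g·y₁) = 13.6/√(9.81×0.558) = 5.81.
Conjugate-depth relation: y₂/y₁ = ½[√(1 + 8Fr₁²) − 1] = ½[√271.3 − 1] = 7.74.
y₂ = 7.74 × 0.558 = 4.32 m.
Tailwater y_tw = 6.15 m: y_tw > y₂, so the jump is submerged.

y₂ = 4.32 m; the jump is submerged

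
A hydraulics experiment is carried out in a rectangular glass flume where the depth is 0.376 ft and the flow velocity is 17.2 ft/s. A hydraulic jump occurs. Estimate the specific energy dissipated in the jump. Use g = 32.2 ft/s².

Fr₁ = V₁/√(g·y₁) = 17.2/√(32.2×0.376) = 4.94.
Conjugate-depth relation: y₂/y₁ = ½[√(1 + 8Fr₁²) − 1] = ½[√196.5 − 1] = 6.51.
y₂ = 6.51 × 0.376 = 2.45 ft.
Head loss: ΔE = (y₂ − y₁)³/(4y₁y₂) = (2.45 − 0.376)³/(4×0.376×2.45) = 8.89/3.68 = 2.41 ft.

ΔE = 2.41 ft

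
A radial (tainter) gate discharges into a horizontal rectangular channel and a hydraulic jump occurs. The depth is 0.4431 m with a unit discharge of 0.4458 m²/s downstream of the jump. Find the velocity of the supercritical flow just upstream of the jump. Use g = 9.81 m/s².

V₁ = 2.908 m/s

V₂ = q/y₂ = 0.4458/0.4431 = 1.006 m/s; Fr₂ = V₂/√(g·y₂) = 0.4826.
The Bélanger relation is symmetric: y₁/y₂ = ½[√(1 + 8Fr₂²) − 1] = ½[√2.8629 − 1] = 0.3460.
y₁ = 0.3460 × 0.4431 = 0.1533 m.
V₁ = q/y₁ = 0.4458/0.1533 = 2.908 m/s.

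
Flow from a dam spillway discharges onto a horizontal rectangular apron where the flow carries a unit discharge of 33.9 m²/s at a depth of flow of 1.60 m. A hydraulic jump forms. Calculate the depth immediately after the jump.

V₁ = q/y₁ = 33.9/1.60 = 21.2 m/s. Fr₁ = V₁/√(g·y₁) = 21.2/√(9.81×1.60) = 5.35.
By Bélanger, y₂/y₁ = ½[√(1 + 8Fr₁²) − 1] = ½[√229.8 − 1] = 7.08.
y₂ = 7.08 × 1.60 = 11.3 m.

y₂ = 11.3 m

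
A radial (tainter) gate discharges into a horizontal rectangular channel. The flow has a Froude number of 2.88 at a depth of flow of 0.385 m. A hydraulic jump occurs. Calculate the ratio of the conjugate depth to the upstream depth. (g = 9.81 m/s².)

y₂/y₁ = 3.60

Fr₁ = 2.88 (given).
From the momentum equation for a rectangular channel, y₂/y₁ = ½[√(1 + 8Fr₁²) − 1] = ½[√67.36 − 1] = 3.60.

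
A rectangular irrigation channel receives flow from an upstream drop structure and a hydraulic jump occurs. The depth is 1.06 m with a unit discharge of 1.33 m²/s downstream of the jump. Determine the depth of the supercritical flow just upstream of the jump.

V₂ = q/y₂ = 1.33/1.06 = 1.25 m/s; Fr₂ = V₂/√(g·y₂) = 0.389.
The Bélanger relation is symmetric: y₁/y₂ = ½[√(1 + 8Fr₂²) − 1] = ½[√2.211 − 1] = 0.244.
y₁ = 0.244 × 1.06 = 0.258 m.

y₁ = 0.258 m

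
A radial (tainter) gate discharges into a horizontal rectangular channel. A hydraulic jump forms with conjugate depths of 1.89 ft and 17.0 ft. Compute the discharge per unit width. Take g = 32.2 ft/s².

For a rectangular channel the momentum equation gives q² = ½·g·y₁·y₂·(y₁ + y₂) = ½×32.2×1.89×17.0×18.9 = 9772.
q = √9772 = 98.9 ft²/s.

q = 98.9 ft²/s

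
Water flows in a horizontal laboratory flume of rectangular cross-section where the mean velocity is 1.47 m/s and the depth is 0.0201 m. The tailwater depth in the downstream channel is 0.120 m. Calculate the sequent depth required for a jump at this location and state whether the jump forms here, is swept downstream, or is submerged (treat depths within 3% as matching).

Fr₁ = V₁/√(g·y₁) = 1.47/√(9.81×0.0201) = 3.31.
Bélanger equation: y₂/y₁ = ½[√(1 + 8Fr₁²) − 1] = ½[√88.67 − 1] = 4.21.
y₂ = 4.21 × 0.0201 = 0.0846 m.
Tailwater y_tw = 0.120 m: y_tw > y₂, so the jump is submerged.

y₂ = 0.0846 m; the jump is submerged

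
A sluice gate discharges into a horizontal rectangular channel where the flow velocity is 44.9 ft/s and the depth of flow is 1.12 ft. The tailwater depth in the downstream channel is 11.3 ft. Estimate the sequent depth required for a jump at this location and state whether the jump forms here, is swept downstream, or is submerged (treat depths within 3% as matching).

Fr₁ = V₁/√(g·y₁) = 44.9/√(32.2×1.12) = 7.48.
By Bélanger, y₂/y₁ = ½[√(1 + 8Fr₁²) − 1] = ½[√448.2 − 1] = 10.1.
y₂ = 10.1 × 1.12 = 11.3 ft.
Tailwater y_tw = 11.3 ft: y_tw ≈ y₂, so the jump forms here.

y₂ = 11.3 ft; the jump forms here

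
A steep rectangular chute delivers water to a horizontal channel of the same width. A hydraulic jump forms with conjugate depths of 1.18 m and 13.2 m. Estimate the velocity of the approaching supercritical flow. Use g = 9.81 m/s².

For a rectangular channel the momentum equation gives q² = ½·g·y₁·y₂·(y₁ + y₂) = ½×9.81×1.18×13.2×14.4 = 1099.
q = √1099 = 33.1 m²/s.
V₁ = q/y₁ = 33.1/1.18 = 28.1 m/s.

V₁ = 28.1 m/s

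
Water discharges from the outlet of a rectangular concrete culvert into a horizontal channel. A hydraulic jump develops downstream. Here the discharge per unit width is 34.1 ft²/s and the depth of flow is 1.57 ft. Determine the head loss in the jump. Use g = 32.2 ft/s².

ΔE = 2.36 ft

V₁ = q/y₁ = 34.1/1.57 = 21.7 ft/s. Fr₁ = V₁/√(g·y₁) = 21.7/√(32.2×1.57) = 3.05.
By Bélanger, y₂/y₁ = ½[√(1 + 8Fr₁²) − 1] = ½[√75.65 − 1] = 3.85.
y₂ = 3.85 × 1.57 = 6.04 ft.
Head loss: ΔE = (y₂ − y₁)³/(4y₁y₂) = (6.04 − 1.57)³/(4×1.57×6.04) = 89.5/37.9 = 2.36 ft.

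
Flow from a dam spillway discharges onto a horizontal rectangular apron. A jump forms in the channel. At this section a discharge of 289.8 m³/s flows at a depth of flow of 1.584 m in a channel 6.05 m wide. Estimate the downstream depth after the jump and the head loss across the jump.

y₂ = 16.41 m; ΔE = 31.35 m

q = Q/b = 289.8/6.05 = 47.90 m²/s; V₁ = q/y₁ = 30.24 m/s. Fr₁ = V₁/√(g·y₁) = 7.671.
Conjugate-depth relation: y₂/y₁ = ½[√(1 + 8Fr₁²) − 1] = ½[√471.81 − 1] = 10.36.
y₂ = 10.36 × 1.584 = 16.41 m.
V₂ = q/y₂ = 47.90/16.41 = 2.919 m/s. E₁ = y₁ + V₁²/2g = 48.19 m; E₂ = y₂ + V₂²/2g = 16.85 m. ΔE = E₁ − E₂ = 31.35 m.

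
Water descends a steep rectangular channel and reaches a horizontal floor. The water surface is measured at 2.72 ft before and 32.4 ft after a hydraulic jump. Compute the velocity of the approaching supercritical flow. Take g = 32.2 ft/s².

For a rectangular channel the momentum equation gives q² = ½·g·y₁·y₂·(y₁ + y₂) = ½×32.2×2.72×32.4×35.1 = 49830.
q = √49830 = 223 ft²/s.
V₁ = q/y₁ = 223/2.72 = 82.1 ft/s.

V₁ = 82.1 ft/s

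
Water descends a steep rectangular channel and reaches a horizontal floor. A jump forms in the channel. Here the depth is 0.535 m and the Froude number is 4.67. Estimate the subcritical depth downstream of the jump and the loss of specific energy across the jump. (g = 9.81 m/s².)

y₂ = 3.28 m; ΔE = 2.94 m

Fr₁ = 4.67 (given).
From the momentum equation for a rectangular channel, y₂/y₁ = ½[√(1 + 8Fr₁²) − 1] = ½[√175.5 − 1] = 6.12.
y₂ = 6.12 × 0.535 = 3.28 m.
V₁ = Fr₁·√(g·y₁) = 4.67×√(9.81×0.535) = 10.7 m/s; q = V₁·y₁ = 5.72 m²/s. V₂ = q/y₂ = 5.72/3.28 = 1.75 m/s. E₁ = y₁ + V₁²/2g = 6.37 m; E₂ = y₂ + V₂²/2g = 3.43 m. ΔE = E₁ − E₂ = 2.94 m.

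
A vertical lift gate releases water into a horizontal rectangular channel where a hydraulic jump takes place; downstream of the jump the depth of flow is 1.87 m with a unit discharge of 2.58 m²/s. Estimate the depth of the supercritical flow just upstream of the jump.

y₁ = 0.330 m

V₂ = q/y₂ = 2.58/1.87 = 1.38 m/s; Fr₂ = V₂/√(g·y₂) = 0.322.
Since the conjugate-depth ratio holds either way, y₁/y₂ = ½[√(1 + 8Fr₂²) − 1] = ½[√1.830 − 1] = 0.176.
y₁ = 0.176 × 1.87 = 0.330 m.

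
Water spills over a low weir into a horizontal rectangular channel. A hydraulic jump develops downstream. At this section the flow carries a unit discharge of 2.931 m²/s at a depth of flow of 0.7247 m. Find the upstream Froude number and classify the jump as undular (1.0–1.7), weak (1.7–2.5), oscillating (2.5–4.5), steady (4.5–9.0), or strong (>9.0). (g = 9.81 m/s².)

Fr₁ = 1.517; undular jump

V₁ = q/y₁ = 2.931/0.7247 = 4.044 m/s. Fr₁ = V₁/√(g·y₁) = 4.044/√(9.81×0.7247) = 1.517.
Fr₁ = 1.517 lies in the undular range.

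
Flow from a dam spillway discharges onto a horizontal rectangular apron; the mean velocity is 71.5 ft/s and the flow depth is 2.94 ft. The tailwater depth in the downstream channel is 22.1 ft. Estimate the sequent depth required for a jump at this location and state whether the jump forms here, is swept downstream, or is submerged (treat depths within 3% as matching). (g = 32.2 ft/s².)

y₂ = 29.1 ft; the jump is swept downstream

Fr₁ = V₁/√(g·y₁) = 71.5/√(32.2×2.94) = 7.35.
By Bélanger, y₂/y₁ = ½[√(1 + 8Fr₁²) − 1] = ½[√433.0 − 1] = 9.90.
y₂ = 9.90 × 2.94 = 29.1 ft.
Tailwater y_tw = 22.1 ft: y_tw < y₂, so the jump is swept downstream.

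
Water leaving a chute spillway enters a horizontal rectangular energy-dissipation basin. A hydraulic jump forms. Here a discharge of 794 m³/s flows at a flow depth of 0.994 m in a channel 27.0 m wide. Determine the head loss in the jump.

ΔE = 32.5 m

q = Q/b = 794/27.0 = 29.4 m²/s; V₁ = q/y₁ = 29.6 m/s. Fr₁ = V₁/√(g·y₁) = 9.47.
Sequent-depth ratio: y₂/y₁ = ½[√(1 + 8Fr₁²) − 1] = ½[√719.1 − 1] = 12.9.
y₂ = 12.9 × 0.994 = 12.8 m.
V₂ = q/y₂ = 29.4/12.8 = 2.29 m/s. E₁ = y₁ + V₁²/2g = 45.6 m; E₂ = y₂ + V₂²/2g = 13.1 m. ΔE = E₁ − E₂ = 32.5 m.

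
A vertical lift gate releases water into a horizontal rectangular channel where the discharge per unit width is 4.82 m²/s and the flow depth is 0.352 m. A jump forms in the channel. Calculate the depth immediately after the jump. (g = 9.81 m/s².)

V₁ = q/y₁ = 4.82/0.352 = 13.7 m/s. Fr₁ = V₁/√(g·y₁) = 13.7/√(9.81×0.352) = 7.37.
By Bélanger, y₂/y₁ = ½[√(1 + 8Fr₁²) − 1] = ½[√435.4 − 1] = 9.93.
y₂ = 9.93 × 0.352 = 3.50 m.

y₂ = 3.50 m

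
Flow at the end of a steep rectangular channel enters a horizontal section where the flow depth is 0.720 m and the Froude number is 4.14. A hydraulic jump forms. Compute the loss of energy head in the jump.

ΔE = 2.81 m

Fr₁ = 4.14 (given).
Conjugate-depth relation: y₂/y₁ = ½[√(1 + 8Fr₁²) − 1] = ½[√138.1 − 1] = 5.38.
y₂ = 5.38 × 0.720 = 3.87 m.
Head loss: ΔE = (y₂ − y₁)³/(4y₁y₂) = (3.87 − 0.720)³/(4×0.720×3.87) = 31.3/11.1 = 2.81 m.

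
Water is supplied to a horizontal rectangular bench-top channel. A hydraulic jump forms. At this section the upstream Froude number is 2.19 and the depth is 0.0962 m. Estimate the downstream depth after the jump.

y₂ = 0.254 m

Fr₁ = 2.19 (given).
Sequent-depth ratio: y₂/y₁ = ½[√(1 + 8Fr₁²) − 1] = ½[√39.37 − 1] = 2.64.
y₂ = 2.64 × 0.0962 = 0.254 m.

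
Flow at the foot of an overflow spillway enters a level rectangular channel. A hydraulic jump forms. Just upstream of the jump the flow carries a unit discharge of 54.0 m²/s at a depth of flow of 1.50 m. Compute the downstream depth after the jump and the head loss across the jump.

V₁ = q/y₁ = 54.0/1.50 = 36.0 m/s. Fr₁ = V₁/√(g·y₁) = 36.0/√(9.81×1.50) = 9.38.
Conjugate-depth relation: y₂/y₁ = ½[√(1 + 8Fr₁²) − 1] = ½[√705.6 − 1] = 12.8.
y₂ = 12.8 × 1.50 = 19.2 m.
Head loss: ΔE = (y₂ − y₁)³/(4y₁y₂) = (19.2 − 1.50)³/(4×1.50×19.2) = 5519/115 = 48.0 m.

y₂ = 19.2 m; ΔE = 48.0 m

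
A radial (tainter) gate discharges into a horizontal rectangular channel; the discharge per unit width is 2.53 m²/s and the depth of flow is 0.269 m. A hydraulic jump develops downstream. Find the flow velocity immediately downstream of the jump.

V₂ = 1.22 m/s

V₁ = q/y₁ = 2.53/0.269 = 9.41 m/s. Fr₁ = V₁/√(g·y₁) = 9.41/√(9.81×0.269) = 5.79.
From the momentum equation for a rectangular channel, y₂/y₁ = ½[√(1 + 8Fr₁²) − 1] = ½[√269.2 − 1] = 7.70.
y₂ = 7.70 × 0.269 = 2.07 m.
V₂ = q/y₂ = 2.53/2.07 = 1.22 m/s.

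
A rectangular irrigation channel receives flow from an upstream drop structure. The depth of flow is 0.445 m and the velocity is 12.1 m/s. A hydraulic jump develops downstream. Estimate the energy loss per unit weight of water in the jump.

Fr₁ = V₁/√(g·y₁) = 12.1/√(9.81×0.445) = 5.79.
Sequent-depth ratio: y₂/y₁ = ½[√(1 + 8Fr₁²) − 1] = ½[√269.3 − 1] = 7.71.
y₂ = 7.71 × 0.445 = 3.43 m.
Head loss: ΔE = (y₂ − y₁)³/(4y₁y₂) = (3.43 − 0.445)³/(4×0.445×3.43) = 26.6/6.10 = 4.35 m.

ΔE = 4.35 m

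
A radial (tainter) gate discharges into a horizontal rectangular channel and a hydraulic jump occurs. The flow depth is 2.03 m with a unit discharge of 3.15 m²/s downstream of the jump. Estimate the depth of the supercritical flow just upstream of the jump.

V₂ = q/y₂ = 3.15/2.03 = 1.55 m/s; Fr₂ = V₂/√(g·y₂) = 0.348.
Since the conjugate-depth ratio holds either way, y₁/y₂ = ½[√(1 + 8Fr₂²) − 1] = ½[√1.967 − 1] = 0.201.
y₁ = 0.201 × 2.03 = 0.409 m.

y₁ = 0.409 m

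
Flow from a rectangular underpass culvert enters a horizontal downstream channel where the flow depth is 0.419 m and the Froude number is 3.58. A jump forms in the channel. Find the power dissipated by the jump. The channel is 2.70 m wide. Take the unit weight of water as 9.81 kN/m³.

P = 84.9 kW

Fr₁ = 3.58 (given).
Bélanger equation: y₂/y₁ = ½[√(1 + 8Fr₁²) − 1] = ½[√103.5 − 1] = 4.59.
y₂ = 4.59 × 0.419 = 1.92 m.
V₁ = Fr₁·√(g·y₁) = 3.58×√(9.81×0.419) = 7.26 m/s; q = V₁·y₁ = 3.04 m²/s. V₂ = q/y₂ = 3.04/1.92 = 1.58 m/s. E₁ = y₁ + V₁²/2g = 3.10 m; E₂ = y₂ + V₂²/2g = 2.05 m. ΔE = E₁ − E₂ = 1.05 m.
Q = q·b = 3.04 × 2.70 = 8.21 m³/s. P = γ·Q·ΔE = 9.81 × 8.21 × 1.05 = 84.9 kW.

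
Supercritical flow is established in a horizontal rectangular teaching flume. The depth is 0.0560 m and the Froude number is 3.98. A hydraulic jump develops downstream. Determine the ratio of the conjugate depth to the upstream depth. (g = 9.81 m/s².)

y₂/y₁ = 5.15

Fr₁ = 3.98 (given).
Conjugate-depth relation: y₂/y₁ = ½[√(1 + 8Fr₁²) − 1] = ½[√127.7 − 1] = 5.15.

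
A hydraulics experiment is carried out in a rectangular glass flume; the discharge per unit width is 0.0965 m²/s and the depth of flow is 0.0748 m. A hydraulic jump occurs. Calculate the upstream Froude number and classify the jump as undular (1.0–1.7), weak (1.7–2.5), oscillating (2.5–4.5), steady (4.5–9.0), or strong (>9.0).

Fr₁ = 1.51; undular jump

V₁ = q/y₁ = 0.0965/0.0748 = 1.29 m/s. Fr₁ = V₁/√(g·y₁) = 1.29/√(9.81×0.0748) = 1.51.
Fr₁ = 1.51 lies in the undular range.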